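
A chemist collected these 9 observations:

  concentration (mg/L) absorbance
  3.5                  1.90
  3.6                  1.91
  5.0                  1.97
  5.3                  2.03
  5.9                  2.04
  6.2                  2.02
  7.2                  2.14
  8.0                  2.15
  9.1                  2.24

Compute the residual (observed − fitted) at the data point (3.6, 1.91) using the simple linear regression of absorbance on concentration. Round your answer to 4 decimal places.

0.0066

n = 9, Σx = 53.8, Σy = 18.4, Σxy = 111.687, Σx² = 350.2
Sxx = Σx² − (Σx)²/n = 350.2 − 321.604444 = 28.595556
Sxy = Σxy − (Σx)(Σy)/n = 111.687 − 109.991111 = 1.695889
b = Sxy/Sxx = 1.695889/28.595556 = 0.059306
a = ȳ − b·x̄ = 2.044444 − 0.059306·5.977778 = 1.689926
ŷ(3.6) = 1.689926 + 0.059306·3.6 = 1.903428
residual = y − ŷ = 1.91 − 1.903428 = 0.006572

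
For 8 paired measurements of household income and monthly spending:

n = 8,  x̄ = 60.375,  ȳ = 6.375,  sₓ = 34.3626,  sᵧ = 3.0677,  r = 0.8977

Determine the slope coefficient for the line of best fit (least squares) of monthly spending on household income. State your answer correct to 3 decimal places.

0.080

b = r · sᵧ/sₓ = 0.8977 · 3.0677/34.3626 = 0.080142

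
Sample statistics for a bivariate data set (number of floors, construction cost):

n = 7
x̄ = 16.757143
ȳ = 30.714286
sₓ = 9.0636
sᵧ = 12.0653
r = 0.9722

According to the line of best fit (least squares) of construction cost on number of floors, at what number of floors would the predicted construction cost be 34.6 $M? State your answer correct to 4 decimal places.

19.7596

b = r · sᵧ/sₓ = 0.9722 · 12.0653/9.0636 = 1.294175
a = ȳ − b·x̄ = 30.714286 − 1.294175·16.757143 = 9.027610
Set a + b·x = 34.6: x = (34.6 − 9.027610) / 1.294175 = 19.759607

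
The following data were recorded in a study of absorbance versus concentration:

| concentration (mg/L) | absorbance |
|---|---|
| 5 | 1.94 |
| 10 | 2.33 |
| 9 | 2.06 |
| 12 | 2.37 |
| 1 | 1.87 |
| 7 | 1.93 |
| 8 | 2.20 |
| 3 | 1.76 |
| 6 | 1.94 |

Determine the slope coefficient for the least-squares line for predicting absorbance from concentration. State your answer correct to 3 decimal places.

n = 9, Σx = 61, Σy = 18.4, Σxy = 129.88, Σx² = 509
Sxx = Σx² − (Σx)²/n = 509 − 413.444444 = 95.555556
Sxy = Σxy − (Σx)(Σy)/n = 129.88 − 124.711111 = 5.168889
b = Sxy/Sxx = 5.168889/95.555556 = 0.054093

0.054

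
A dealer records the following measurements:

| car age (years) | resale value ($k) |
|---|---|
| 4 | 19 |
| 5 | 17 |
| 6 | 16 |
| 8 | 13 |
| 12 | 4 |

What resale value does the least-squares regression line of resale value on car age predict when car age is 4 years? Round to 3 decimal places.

19.350

n = 5, Σx = 35, Σy = 69, Σxy = 409, Σx² = 285
Sxx = Σx² − (Σx)²/n = 285 − 245 = 40
Sxy = Σxy − (Σx)(Σy)/n = 409 − 483 = -74
b = Sxy/Sxx = -74/40 = -1.85
a = ȳ − b·x̄ = 13.8 − (-1.85)·7 = 26.75
ŷ(4) = a + b·4 = 26.75 + (-1.85)·4 = 19.35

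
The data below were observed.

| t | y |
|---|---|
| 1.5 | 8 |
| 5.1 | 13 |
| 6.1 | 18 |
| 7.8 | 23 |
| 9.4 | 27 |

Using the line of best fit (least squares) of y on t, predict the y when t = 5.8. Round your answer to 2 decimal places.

17.35

n = 5, Σx = 29.9, Σy = 89, Σxy = 621.3, Σx² = 214.67
Sxx = Σx² − (Σx)²/n = 214.67 − 178.802 = 35.868
Sxy = Σxy − (Σx)(Σy)/n = 621.3 − 532.22 = 89.08
b = Sxy/Sxx = 89.08/35.868 = 2.483551
a = ȳ − b·x̄ = 17.8 − 2.483551·5.98 = 2.948366
ŷ(5.8) = a + b·5.8 = 2.948366 + 2.483551·5.8 = 17.352961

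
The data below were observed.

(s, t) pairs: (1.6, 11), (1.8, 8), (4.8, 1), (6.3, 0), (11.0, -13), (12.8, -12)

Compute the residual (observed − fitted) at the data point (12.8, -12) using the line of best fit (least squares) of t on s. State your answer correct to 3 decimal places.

2.262

n = 6, Σx = 38.3, Σy = -5, Σxy = -259.8, Σx² = 353.37
Sxx = Σx² − (Σx)²/n = 353.37 − 244.481667 = 108.888333
Sxy = Σxy − (Σx)(Σy)/n = -259.8 − (-31.916667) = -227.883333
b = Sxy/Sxx = -227.883333/108.888333 = -2.092817
a = ȳ − b·x̄ = -0.833333 − (-2.092817)·6.383333 = 12.525814
ŷ(12.8) = 12.525814 + (-2.092817)·12.8 = -14.262241
residual = y − ŷ = -12 − (-14.262241) = 2.262241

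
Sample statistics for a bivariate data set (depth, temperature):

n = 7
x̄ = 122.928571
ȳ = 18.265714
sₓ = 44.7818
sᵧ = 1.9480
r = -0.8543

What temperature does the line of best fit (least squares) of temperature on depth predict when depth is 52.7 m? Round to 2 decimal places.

b = r · sᵧ/sₓ = -0.8543 · 1.948/44.7818 = -0.037162
a = ȳ − b·x̄ = 18.265714 − (-0.037162)·122.928571 = 22.833972
ŷ(52.7) = a + b·52.7 = 22.833972 + (-0.037162)·52.7 = 20.875541

20.88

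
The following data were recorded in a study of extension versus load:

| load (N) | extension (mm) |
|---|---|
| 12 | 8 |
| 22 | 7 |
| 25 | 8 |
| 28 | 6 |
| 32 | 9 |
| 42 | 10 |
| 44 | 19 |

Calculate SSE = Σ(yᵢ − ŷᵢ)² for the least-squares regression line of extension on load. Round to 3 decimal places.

60.979

n = 7, Σx = 205, Σy = 67, Σxy = 2162, Σx² = 6761, Σy² = 755
Sxx = Σx² − (Σx)²/n = 6761 − 6003.571429 = 757.428571
Sxy = Σxy − (Σx)(Σy)/n = 2162 − 1962.142857 = 199.857143
Syy = Σy² − (Σy)²/n = 755 − 641.285714 = 113.714286
b = Sxy/Sxx = 199.857143/757.428571 = 0.263863
SSE = Syy − b·Sxy = 113.714286 − 0.263863·199.857143 = 60.979442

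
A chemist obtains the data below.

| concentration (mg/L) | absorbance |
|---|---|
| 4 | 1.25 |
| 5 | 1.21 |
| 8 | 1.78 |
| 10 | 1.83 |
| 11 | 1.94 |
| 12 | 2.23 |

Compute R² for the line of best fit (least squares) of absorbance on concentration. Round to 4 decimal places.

n = 6, Σx = 50, Σy = 10.24, Σxy = 91.69, Σx² = 470, Σy² = 18.2804
Sxx = Σx² − (Σx)²/n = 470 − 416.666667 = 53.333333
Sxy = Σxy − (Σx)(Σy)/n = 91.69 − 85.333333 = 6.356667
Syy = Σy² − (Σy)²/n = 18.2804 − 17.476267 = 0.804133
R² = Sxy²/(Sxx·Syy) = (6.356667)²/(53.333333·0.804133) = 0.942176

0.9422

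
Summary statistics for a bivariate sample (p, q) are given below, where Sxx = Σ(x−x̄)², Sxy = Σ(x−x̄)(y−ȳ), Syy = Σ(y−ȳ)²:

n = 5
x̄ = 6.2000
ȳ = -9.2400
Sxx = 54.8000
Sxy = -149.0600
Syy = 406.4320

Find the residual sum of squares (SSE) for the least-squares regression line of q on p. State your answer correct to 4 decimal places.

b = Sxy/Sxx = -149.06/54.8 = -2.720073
SSE = Syy − b·Sxy = 406.432 − (-2.720073)·(-149.06) = 0.977920

0.9779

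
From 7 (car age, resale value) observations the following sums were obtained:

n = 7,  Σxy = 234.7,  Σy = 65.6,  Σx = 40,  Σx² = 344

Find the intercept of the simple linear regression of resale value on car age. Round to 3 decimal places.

Sxx = Σx² − (Σx)²/n = 344 − 228.571429 = 115.428571
Sxy = Σxy − (Σx)(Σy)/n = 234.7 − 374.857143 = -140.157143
b = Sxy/Sxx = -140.157143/115.428571 = -1.214233
a = ȳ − b·x̄ = 9.371429 − (-1.214233)·5.714286 = 16.309901

16.310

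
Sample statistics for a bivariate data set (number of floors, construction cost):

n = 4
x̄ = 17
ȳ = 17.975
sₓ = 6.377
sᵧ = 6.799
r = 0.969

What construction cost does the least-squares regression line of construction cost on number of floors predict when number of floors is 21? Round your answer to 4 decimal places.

22.1075

b = r · sᵧ/sₓ = 0.969 · 6.799/6.377 = 1.033124
a = ȳ − b·x̄ = 17.975 − 1.033124·17 = 0.411894
ŷ(21) = a + b·21 = 0.411894 + 1.033124·21 = 22.107496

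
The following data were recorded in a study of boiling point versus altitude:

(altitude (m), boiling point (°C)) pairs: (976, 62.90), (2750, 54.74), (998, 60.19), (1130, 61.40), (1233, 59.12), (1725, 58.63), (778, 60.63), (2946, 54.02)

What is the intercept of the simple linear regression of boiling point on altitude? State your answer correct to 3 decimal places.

64.466

n = 8, Σx = 12536, Σy = 471.63, Σxy = 721721.79, Σx² = 24568094
Sxx = Σx² − (Σx)²/n = 24568094 − 19643912 = 4924182
Sxy = Σxy − (Σx)(Σy)/n = 721721.79 − 739044.21 = -17322.42
b = Sxy/Sxx = -17322.42/4924182 = -0.003518
a = ȳ − b·x̄ = 58.95375 − (-0.003518)·1567 = 64.466185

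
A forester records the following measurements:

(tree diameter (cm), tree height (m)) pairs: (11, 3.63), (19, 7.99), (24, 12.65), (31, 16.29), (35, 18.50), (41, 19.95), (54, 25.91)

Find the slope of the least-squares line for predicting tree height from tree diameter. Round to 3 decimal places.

n = 7, Σx = 215, Σy = 104.92, Σxy = 3864.92, Σx² = 7841
Sxx = Σx² − (Σx)²/n = 7841 − 6603.571429 = 1237.428571
Sxy = Σxy − (Σx)(Σy)/n = 3864.92 − 3222.542857 = 642.377143
b = Sxy/Sxx = 642.377143/1237.428571 = 0.519123

0.519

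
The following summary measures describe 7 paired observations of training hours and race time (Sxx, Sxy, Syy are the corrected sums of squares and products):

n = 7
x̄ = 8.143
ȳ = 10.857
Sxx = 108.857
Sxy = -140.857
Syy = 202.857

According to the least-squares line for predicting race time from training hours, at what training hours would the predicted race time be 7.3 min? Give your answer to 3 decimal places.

b = Sxy/Sxx = -140.857/108.857 = -1.293964
a = ȳ − b·x̄ = 10.857 − (-1.293964)·8.143 = 21.393746
Set a + b·x = 7.3: x = (7.3 − 21.393746) / (-1.293964) = 10.891918

10.892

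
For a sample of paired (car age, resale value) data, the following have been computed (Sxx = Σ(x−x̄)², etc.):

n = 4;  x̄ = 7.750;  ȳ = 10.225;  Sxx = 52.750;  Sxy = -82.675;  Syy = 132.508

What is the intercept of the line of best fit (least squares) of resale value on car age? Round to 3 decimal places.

b = Sxy/Sxx = -82.675/52.75 = -1.567299
a = ȳ − b·x̄ = 10.225 − (-1.567299)·7.75 = 22.371564

22.372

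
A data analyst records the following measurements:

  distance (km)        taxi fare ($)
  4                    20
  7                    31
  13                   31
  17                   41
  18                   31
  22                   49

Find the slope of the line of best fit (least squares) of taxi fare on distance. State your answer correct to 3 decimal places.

1.232

n = 6, Σx = 81, Σy = 203, Σxy = 3033, Σx² = 1331
Sxx = Σx² − (Σx)²/n = 1331 − 1093.5 = 237.5
Sxy = Σxy − (Σx)(Σy)/n = 3033 − 2740.5 = 292.5
b = Sxy/Sxx = 292.5/237.5 = 1.231579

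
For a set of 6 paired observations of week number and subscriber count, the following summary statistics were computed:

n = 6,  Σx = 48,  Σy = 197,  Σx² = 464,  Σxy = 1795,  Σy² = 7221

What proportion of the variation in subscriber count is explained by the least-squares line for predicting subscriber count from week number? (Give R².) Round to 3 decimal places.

0.796

Sxx = Σx² − (Σx)²/n = 464 − 384 = 80
Sxy = Σxy − (Σx)(Σy)/n = 1795 − 1576 = 219
Syy = Σy² − (Σy)²/n = 7221 − 6468.166667 = 752.833333
R² = Sxy²/(Sxx·Syy) = (219)²/(80·752.833333) = 0.796342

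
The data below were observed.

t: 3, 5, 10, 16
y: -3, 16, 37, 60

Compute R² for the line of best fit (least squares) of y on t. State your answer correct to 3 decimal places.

0.973

n = 4, Σx = 34, Σy = 110, Σxy = 1401, Σx² = 390, Σy² = 5234
Sxx = Σx² − (Σx)²/n = 390 − 289 = 101
Sxy = Σxy − (Σx)(Σy)/n = 1401 − 935 = 466
Syy = Σy² − (Σy)²/n = 5234 − 3025 = 2209
R² = Sxy²/(Sxx·Syy) = (466)²/(101·2209) = 0.973318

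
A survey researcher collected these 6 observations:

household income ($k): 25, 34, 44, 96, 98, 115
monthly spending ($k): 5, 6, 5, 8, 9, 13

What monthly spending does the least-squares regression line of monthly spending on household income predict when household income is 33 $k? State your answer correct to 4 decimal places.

5.1111

n = 6, Σx = 412, Σy = 46, Σxy = 3694, Σx² = 35762
Sxx = Σx² − (Σx)²/n = 35762 − 28290.666667 = 7471.333333
Sxy = Σxy − (Σx)(Σy)/n = 3694 − 3158.666667 = 535.333333
b = Sxy/Sxx = 535.333333/7471.333333 = 0.071652
a = ȳ − b·x̄ = 7.666667 − 0.071652·68.666667 = 2.746587
ŷ(33) = a + b·33 = 2.746587 + 0.071652·33 = 5.111091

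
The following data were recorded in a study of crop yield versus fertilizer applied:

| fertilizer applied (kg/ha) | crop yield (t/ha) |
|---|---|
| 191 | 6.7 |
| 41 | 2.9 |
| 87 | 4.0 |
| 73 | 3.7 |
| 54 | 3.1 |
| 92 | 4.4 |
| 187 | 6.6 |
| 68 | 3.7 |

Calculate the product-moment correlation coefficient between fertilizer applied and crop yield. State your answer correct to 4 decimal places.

n = 8, Σx = 793, Σy = 35.1, Σxy = 4074.7, Σx² = 102033, Σy² = 169.21
Sxx = Σx² − (Σx)²/n = 102033 − 78606.125 = 23426.875
Sxy = Σxy − (Σx)(Σy)/n = 4074.7 − 3479.2875 = 595.4125
Syy = Σy² − (Σy)²/n = 169.21 − 154.00125 = 15.20875
r = Sxy/√(Sxx·Syy) = 595.4125/√(356293.485156) = 595.4125/596.903246 = 0.997503

0.9975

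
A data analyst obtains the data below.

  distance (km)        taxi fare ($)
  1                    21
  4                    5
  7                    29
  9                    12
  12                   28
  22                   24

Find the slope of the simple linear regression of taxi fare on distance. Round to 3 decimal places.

0.462

n = 6, Σx = 55, Σy = 119, Σxy = 1216, Σx² = 775
Sxx = Σx² − (Σx)²/n = 775 − 504.166667 = 270.833333
Sxy = Σxy − (Σx)(Σy)/n = 1216 − 1090.833333 = 125.166667
b = Sxy/Sxx = 125.166667/270.833333 = 0.462154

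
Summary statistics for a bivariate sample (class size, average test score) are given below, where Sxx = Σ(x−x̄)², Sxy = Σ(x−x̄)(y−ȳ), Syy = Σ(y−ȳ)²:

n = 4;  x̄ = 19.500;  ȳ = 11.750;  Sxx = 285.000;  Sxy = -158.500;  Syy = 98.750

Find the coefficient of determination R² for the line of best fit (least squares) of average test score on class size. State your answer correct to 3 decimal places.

R² = Sxy²/(Sxx·Syy) = (-158.5)²/(285·98.75) = 0.892640

0.893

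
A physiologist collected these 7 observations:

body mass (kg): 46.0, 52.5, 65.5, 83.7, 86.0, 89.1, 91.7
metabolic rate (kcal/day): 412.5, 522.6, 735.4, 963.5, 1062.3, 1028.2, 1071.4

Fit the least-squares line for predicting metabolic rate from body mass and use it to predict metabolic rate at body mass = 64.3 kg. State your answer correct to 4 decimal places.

n = 7, Σx = 514.5, Σy = 5795.9, Σxy = 456442.95, Σx² = 39911.89
Sxx = Σx² − (Σx)²/n = 39911.89 − 37815.75 = 2096.14
Sxy = Σxy − (Σx)(Σy)/n = 456442.95 − 425998.65 = 30444.3
b = Sxy/Sxx = 30444.3/2096.14 = 14.523982
a = ȳ − b·x̄ = 827.985714 − 14.523982·73.5 = -239.526976
ŷ(64.3) = a + b·64.3 = -239.526976 + 14.523982·64.3 = 694.365078

694.3651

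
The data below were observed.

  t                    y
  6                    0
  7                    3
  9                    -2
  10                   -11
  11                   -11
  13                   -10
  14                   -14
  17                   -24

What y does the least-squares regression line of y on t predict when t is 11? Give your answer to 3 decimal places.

n = 8, Σx = 87, Σy = -69, Σxy = -962, Σx² = 1041
Sxx = Σx² − (Σx)²/n = 1041 − 946.125 = 94.875
Sxy = Σxy − (Σx)(Σy)/n = -962 − (-750.375) = -211.625
b = Sxy/Sxx = -211.625/94.875 = -2.230567
a = ȳ − b·x̄ = -8.625 − (-2.230567)·10.875 = 15.632411
ŷ(11) = a + b·11 = 15.632411 + (-2.230567)·11 = -8.903821

-8.904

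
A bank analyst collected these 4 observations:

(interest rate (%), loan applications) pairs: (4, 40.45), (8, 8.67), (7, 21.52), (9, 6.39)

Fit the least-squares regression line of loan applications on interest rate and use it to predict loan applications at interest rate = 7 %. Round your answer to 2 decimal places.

n = 4, Σx = 28, Σy = 77.03, Σxy = 439.31, Σx² = 210
Sxx = Σx² − (Σx)²/n = 210 − 196 = 14
Sxy = Σxy − (Σx)(Σy)/n = 439.31 − 539.21 = -99.9
b = Sxy/Sxx = -99.9/14 = -7.135714
a = ȳ − b·x̄ = 19.2575 − (-7.135714)·7 = 69.2075
ŷ(7) = a + b·7 = 69.2075 + (-7.135714)·7 = 19.2575

19.26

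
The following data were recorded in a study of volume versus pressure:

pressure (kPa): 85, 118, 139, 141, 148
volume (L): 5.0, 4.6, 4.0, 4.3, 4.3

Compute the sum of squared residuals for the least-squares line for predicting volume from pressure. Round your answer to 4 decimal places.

0.1012

n = 5, Σx = 631, Σy = 22.2, Σxy = 2766.5, Σx² = 82255, Σy² = 99.14
Sxx = Σx² − (Σx)²/n = 82255 − 79632.2 = 2622.8
Sxy = Σxy − (Σx)(Σy)/n = 2766.5 − 2801.64 = -35.14
Syy = Σy² − (Σy)²/n = 99.14 − 98.568 = 0.572
b = Sxy/Sxx = -35.14/2622.8 = -0.013398
SSE = Syy − b·Sxy = 0.572 − (-0.013398)·(-35.14) = 0.101198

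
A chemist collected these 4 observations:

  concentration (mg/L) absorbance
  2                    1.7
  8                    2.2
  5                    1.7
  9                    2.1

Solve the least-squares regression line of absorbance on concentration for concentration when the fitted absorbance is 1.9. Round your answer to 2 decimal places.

n = 4, Σx = 24, Σy = 7.7, Σxy = 48.4, Σx² = 174
Sxx = Σx² − (Σx)²/n = 174 − 144 = 30
Sxy = Σxy − (Σx)(Σy)/n = 48.4 − 46.2 = 2.2
b = Sxy/Sxx = 2.2/30 = 0.073333
a = ȳ − b·x̄ = 1.925 − 0.073333·6 = 1.485
Set a + b·x = 1.9: x = (1.9 − 1.485) / 0.073333 = 5.659091

5.66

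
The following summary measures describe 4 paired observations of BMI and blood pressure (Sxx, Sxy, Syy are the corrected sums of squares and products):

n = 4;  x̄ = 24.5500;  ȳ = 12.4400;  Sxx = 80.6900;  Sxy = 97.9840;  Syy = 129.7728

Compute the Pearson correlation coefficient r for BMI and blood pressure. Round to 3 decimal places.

0.958

r = Sxy/√(Sxx·Syy) = 97.984/√(10471.367232) = 97.984/102.329699 = 0.957532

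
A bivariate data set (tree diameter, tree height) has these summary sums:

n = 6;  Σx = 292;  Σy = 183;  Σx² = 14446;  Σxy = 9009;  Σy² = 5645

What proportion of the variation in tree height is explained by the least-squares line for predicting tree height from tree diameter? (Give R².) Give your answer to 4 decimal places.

Sxx = Σx² − (Σx)²/n = 14446 − 14210.666667 = 235.333333
Sxy = Σxy − (Σx)(Σy)/n = 9009 − 8906 = 103
Syy = Σy² − (Σy)²/n = 5645 − 5581.5 = 63.5
R² = Sxy²/(Sxx·Syy) = (103)²/(235.333333·63.5) = 0.709933

0.7099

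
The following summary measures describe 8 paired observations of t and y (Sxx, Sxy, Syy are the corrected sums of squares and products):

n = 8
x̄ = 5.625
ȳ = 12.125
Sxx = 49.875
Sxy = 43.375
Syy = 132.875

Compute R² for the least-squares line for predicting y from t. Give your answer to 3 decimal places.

0.284

R² = Sxy²/(Sxx·Syy) = (43.375)²/(49.875·132.875) = 0.283892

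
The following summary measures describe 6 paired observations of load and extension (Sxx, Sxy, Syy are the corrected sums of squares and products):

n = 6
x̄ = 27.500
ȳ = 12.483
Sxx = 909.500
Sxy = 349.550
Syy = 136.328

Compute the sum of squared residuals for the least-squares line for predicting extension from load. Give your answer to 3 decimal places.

1.985

b = Sxy/Sxx = 349.55/909.5 = 0.384332
SSE = Syy − b·Sxy = 136.328 − 0.384332·349.55 = 1.984732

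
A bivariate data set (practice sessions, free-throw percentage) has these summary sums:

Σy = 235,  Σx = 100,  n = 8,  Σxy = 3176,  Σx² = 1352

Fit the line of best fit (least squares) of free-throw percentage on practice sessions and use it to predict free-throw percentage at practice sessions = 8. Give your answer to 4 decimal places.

18.8529

Sxx = Σx² − (Σx)²/n = 1352 − 1250 = 102
Sxy = Σxy − (Σx)(Σy)/n = 3176 − 2937.5 = 238.5
b = Sxy/Sxx = 238.5/102 = 2.338235
a = ȳ − b·x̄ = 29.375 − 2.338235·12.5 = 0.147059
ŷ(8) = a + b·8 = 0.147059 + 2.338235·8 = 18.852941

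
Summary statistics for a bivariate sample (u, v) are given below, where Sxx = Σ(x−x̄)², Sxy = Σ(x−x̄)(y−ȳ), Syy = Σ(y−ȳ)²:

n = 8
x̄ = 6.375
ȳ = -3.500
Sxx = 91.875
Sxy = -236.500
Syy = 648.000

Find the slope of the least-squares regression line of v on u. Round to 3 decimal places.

b = Sxy/Sxx = -236.5/91.875 = -2.574150

-2.574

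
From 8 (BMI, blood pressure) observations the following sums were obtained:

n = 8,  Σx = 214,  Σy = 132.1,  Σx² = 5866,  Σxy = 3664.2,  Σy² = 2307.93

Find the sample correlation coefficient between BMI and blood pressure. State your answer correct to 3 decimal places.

Sxx = Σx² − (Σx)²/n = 5866 − 5724.5 = 141.5
Sxy = Σxy − (Σx)(Σy)/n = 3664.2 − 3533.675 = 130.525
Syy = Σy² − (Σy)²/n = 2307.93 − 2181.30125 = 126.62875
r = Sxy/√(Sxx·Syy) = 130.525/√(17917.968125) = 130.525/133.858015 = 0.975100

0.975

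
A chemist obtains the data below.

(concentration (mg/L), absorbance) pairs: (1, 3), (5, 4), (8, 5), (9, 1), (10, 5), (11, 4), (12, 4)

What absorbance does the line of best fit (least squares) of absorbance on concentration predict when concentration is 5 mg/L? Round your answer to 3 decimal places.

n = 7, Σx = 56, Σy = 26, Σxy = 214, Σx² = 536
Sxx = Σx² − (Σx)²/n = 536 − 448 = 88
Sxy = Σxy − (Σx)(Σy)/n = 214 − 208 = 6
b = Sxy/Sxx = 6/88 = 0.068182
a = ȳ − b·x̄ = 3.714286 − 0.068182·8 = 3.168831
ŷ(5) = a + b·5 = 3.168831 + 0.068182·5 = 3.509740

3.510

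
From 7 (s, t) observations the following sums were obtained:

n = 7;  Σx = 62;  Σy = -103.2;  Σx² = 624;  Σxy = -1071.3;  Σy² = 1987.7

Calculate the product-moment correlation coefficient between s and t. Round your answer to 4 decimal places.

Sxx = Σx² − (Σx)²/n = 624 − 549.142857 = 74.857143
Sxy = Σxy − (Σx)(Σy)/n = -1071.3 − (-914.057143) = -157.242857
Syy = Σy² − (Σy)²/n = 1987.7 − 1521.462857 = 466.237143
r = Sxy/√(Sxx·Syy) = -157.242857/√(34901.180408) = -157.242857/186.818576 = -0.841687

-0.8417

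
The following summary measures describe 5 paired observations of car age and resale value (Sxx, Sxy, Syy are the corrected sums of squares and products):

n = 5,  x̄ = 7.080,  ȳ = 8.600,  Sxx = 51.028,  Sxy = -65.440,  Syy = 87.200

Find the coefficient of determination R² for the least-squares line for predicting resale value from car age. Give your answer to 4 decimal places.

R² = Sxy²/(Sxx·Syy) = (-65.44)²/(51.028·87.2) = 0.962413

0.9624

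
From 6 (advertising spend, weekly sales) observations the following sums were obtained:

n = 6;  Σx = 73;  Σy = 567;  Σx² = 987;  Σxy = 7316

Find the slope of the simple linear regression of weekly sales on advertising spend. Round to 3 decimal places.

Sxx = Σx² − (Σx)²/n = 987 − 888.166667 = 98.833333
Sxy = Σxy − (Σx)(Σy)/n = 7316 − 6898.5 = 417.5
b = Sxy/Sxx = 417.5/98.833333 = 4.224283

4.224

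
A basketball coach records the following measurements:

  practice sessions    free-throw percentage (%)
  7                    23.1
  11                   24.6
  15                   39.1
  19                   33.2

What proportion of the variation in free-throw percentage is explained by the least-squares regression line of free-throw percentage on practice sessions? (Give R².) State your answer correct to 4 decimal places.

n = 4, Σx = 52, Σy = 120, Σxy = 1649.6, Σx² = 756, Σy² = 3769.82
Sxx = Σx² − (Σx)²/n = 756 − 676 = 80
Sxy = Σxy − (Σx)(Σy)/n = 1649.6 − 1560 = 89.6
Syy = Σy² − (Σy)²/n = 3769.82 − 3600 = 169.82
R² = Sxy²/(Sxx·Syy) = (89.6)²/(80·169.82) = 0.590932

0.5909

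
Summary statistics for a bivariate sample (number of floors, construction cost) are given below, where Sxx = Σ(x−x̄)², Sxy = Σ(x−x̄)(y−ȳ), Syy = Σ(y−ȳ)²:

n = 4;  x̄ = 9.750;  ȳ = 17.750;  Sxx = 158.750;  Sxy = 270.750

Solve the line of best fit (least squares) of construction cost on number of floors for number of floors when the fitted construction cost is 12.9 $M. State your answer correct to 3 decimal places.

b = Sxy/Sxx = 270.75/158.75 = 1.705512
a = ȳ − b·x̄ = 17.75 − 1.705512·9.75 = 1.121260
Set a + b·x = 12.9: x = (12.9 − 1.121260) / 1.705512 = 6.906279

6.906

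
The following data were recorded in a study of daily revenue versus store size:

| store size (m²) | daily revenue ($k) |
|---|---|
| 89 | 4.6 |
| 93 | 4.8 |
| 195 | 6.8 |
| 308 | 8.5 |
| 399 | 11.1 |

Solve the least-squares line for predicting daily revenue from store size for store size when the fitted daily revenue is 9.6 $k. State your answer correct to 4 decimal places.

339.2753

n = 5, Σx = 1084, Σy = 35.8, Σxy = 9228.7, Σx² = 308660
Sxx = Σx² − (Σx)²/n = 308660 − 235011.2 = 73648.8
Sxy = Σxy − (Σx)(Σy)/n = 9228.7 − 7761.44 = 1467.26
b = Sxy/Sxx = 1467.26/73648.8 = 0.019922
a = ȳ − b·x̄ = 7.16 − 0.019922·216.8 = 2.840826
Set a + b·x = 9.6: x = (9.6 − 2.840826) / 0.019922 = 339.275275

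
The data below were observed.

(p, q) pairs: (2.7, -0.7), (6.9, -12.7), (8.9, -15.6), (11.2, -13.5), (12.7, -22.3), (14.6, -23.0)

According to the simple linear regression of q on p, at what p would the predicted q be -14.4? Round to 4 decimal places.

n = 6, Σx = 57, Σy = -87.8, Σxy = -998.57, Σx² = 634
Sxx = Σx² − (Σx)²/n = 634 − 541.5 = 92.5
Sxy = Σxy − (Σx)(Σy)/n = -998.57 − (-834.1) = -164.47
b = Sxy/Sxx = -164.47/92.5 = -1.778054
a = ȳ − b·x̄ = -14.633333 − (-1.778054)·9.5 = 2.258180
Set a + b·x = -14.4: x = (-14.4 − 2.258180) / (-1.778054) = 9.368770

9.3688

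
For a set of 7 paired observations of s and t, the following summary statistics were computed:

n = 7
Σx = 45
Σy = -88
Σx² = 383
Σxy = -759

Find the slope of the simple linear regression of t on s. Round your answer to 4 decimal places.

-2.0625

Sxx = Σx² − (Σx)²/n = 383 − 289.285714 = 93.714286
Sxy = Σxy − (Σx)(Σy)/n = -759 − (-565.714286) = -193.285714
b = Sxy/Sxx = -193.285714/93.714286 = -2.0625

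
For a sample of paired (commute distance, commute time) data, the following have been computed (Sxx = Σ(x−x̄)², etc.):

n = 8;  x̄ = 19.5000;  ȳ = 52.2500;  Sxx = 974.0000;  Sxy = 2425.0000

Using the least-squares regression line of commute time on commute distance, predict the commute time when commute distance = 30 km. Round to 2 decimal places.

b = Sxy/Sxx = 2425/974 = 2.489733
a = ȳ − b·x̄ = 52.25 − 2.489733·19.5 = 3.700205
ŷ(30) = a + b·30 = 3.700205 + 2.489733·30 = 78.392197

78.39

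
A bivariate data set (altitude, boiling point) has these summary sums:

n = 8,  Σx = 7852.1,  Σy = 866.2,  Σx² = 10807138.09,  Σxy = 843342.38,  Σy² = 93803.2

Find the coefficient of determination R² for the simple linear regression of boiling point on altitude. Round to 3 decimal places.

Sxx = Σx² − (Σx)²/n = 10807138.09 − 7706934.30125 = 3100203.78875
Sxy = Σxy − (Σx)(Σy)/n = 843342.38 − 850186.1275 = -6843.7475
Syy = Σy² − (Σy)²/n = 93803.2 − 93787.805 = 15.395
R² = Sxy²/(Sxx·Syy) = (-6843.7475)²/(3100203.78875·15.395) = 0.981337

0.981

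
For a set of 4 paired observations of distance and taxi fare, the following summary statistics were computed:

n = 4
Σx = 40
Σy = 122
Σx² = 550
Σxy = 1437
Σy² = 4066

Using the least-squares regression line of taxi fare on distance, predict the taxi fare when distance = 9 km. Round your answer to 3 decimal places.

29.053

Sxx = Σx² − (Σx)²/n = 550 − 400 = 150
Sxy = Σxy − (Σx)(Σy)/n = 1437 − 1220 = 217
b = Sxy/Sxx = 217/150 = 1.446667
a = ȳ − b·x̄ = 30.5 − 1.446667·10 = 16.033333
ŷ(9) = a + b·9 = 16.033333 + 1.446667·9 = 29.053333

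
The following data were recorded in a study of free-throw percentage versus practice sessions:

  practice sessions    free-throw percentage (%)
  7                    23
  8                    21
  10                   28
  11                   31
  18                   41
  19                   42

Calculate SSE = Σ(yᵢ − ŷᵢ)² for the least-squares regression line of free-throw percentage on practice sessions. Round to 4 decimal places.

n = 6, Σx = 73, Σy = 186, Σxy = 2486, Σx² = 1019, Σy² = 6160
Sxx = Σx² − (Σx)²/n = 1019 − 888.166667 = 130.833333
Sxy = Σxy − (Σx)(Σy)/n = 2486 − 2263 = 223
Syy = Σy² − (Σy)²/n = 6160 − 5766 = 394
b = Sxy/Sxx = 223/130.833333 = 1.704459
SSE = Syy − b·Sxy = 394 − 1.704459·223 = 13.905732

13.9057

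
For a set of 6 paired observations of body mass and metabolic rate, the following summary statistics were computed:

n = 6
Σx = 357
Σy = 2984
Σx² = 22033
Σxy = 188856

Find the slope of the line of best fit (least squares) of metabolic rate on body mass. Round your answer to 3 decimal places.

Sxx = Σx² − (Σx)²/n = 22033 − 21241.5 = 791.5
Sxy = Σxy − (Σx)(Σy)/n = 188856 − 177548 = 11308
b = Sxy/Sxx = 11308/791.5 = 14.286797

14.287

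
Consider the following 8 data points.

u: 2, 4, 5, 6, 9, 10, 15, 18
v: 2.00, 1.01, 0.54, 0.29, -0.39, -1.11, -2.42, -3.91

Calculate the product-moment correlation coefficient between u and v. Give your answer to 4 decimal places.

-0.9943

n = 8, Σx = 69, Σy = -3.99, Σxy = -108.81, Σx² = 811, Σy² = 27.9245
Sxx = Σx² − (Σx)²/n = 811 − 595.125 = 215.875
Sxy = Σxy − (Σx)(Σy)/n = -108.81 − (-34.41375) = -74.39625
Syy = Σy² − (Σy)²/n = 27.9245 − 1.990012 = 25.934487
r = Sxy/√(Sxx·Syy) = -74.39625/√(5598.607489) = -74.39625/74.823843 = -0.994285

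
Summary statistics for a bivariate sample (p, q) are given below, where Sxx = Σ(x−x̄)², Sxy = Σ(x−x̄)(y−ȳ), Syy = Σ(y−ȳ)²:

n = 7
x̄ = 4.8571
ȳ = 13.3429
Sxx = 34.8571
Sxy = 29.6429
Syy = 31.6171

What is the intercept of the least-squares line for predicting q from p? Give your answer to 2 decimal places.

9.21

b = Sxy/Sxx = 29.6429/34.8571 = 0.850412
a = ȳ − b·x̄ = 13.3429 − 0.850412·4.8571 = 9.212363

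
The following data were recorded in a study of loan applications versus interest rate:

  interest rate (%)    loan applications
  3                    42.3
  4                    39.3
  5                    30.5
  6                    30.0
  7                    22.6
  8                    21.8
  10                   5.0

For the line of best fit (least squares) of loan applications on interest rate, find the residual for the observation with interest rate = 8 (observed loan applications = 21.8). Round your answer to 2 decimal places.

3.88

n = 7, Σx = 43, Σy = 191.5, Σxy = 999.2, Σx² = 299
Sxx = Σx² − (Σx)²/n = 299 − 264.142857 = 34.857143
Sxy = Σxy − (Σx)(Σy)/n = 999.2 − 1176.357143 = -177.157143
b = Sxy/Sxx = -177.157143/34.857143 = -5.082377
a = ȳ − b·x̄ = 27.357143 − (-5.082377)·6.142857 = 58.577459
ŷ(8) = 58.577459 + (-5.082377)·8 = 17.918443
residual = y − ŷ = 21.8 − 17.918443 = 3.881557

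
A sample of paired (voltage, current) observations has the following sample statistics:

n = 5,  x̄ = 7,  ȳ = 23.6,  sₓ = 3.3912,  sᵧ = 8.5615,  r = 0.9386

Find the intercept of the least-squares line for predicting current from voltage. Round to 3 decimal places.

7.013

b = r · sᵧ/sₓ = 0.9386 · 8.5615/3.3912 = 2.369611
a = ȳ − b·x̄ = 23.6 − 2.369611·7 = 7.012725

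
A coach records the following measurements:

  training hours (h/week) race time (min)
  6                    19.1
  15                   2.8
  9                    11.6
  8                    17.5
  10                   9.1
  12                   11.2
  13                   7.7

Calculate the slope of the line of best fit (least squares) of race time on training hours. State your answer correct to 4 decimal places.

n = 7, Σx = 73, Σy = 79, Σxy = 726.5, Σx² = 819
Sxx = Σx² − (Σx)²/n = 819 − 761.285714 = 57.714286
Sxy = Σxy − (Σx)(Σy)/n = 726.5 − 823.857143 = -97.357143
b = Sxy/Sxx = -97.357143/57.714286 = -1.686881

-1.6869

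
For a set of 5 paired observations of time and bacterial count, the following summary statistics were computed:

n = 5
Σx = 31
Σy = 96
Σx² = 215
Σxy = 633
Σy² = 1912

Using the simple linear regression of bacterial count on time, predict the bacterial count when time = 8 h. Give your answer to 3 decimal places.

Sxx = Σx² − (Σx)²/n = 215 − 192.2 = 22.8
Sxy = Σxy − (Σx)(Σy)/n = 633 − 595.2 = 37.8
b = Sxy/Sxx = 37.8/22.8 = 1.657895
a = ȳ − b·x̄ = 19.2 − 1.657895·6.2 = 8.921053
ŷ(8) = a + b·8 = 8.921053 + 1.657895·8 = 22.184211

22.184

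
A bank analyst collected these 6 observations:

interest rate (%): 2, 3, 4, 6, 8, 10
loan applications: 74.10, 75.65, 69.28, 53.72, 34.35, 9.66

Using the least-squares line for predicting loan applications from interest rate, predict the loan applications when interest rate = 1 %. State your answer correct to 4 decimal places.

90.3271

n = 6, Σx = 33, Σy = 316.76, Σxy = 1345.99, Σx² = 229
Sxx = Σx² − (Σx)²/n = 229 − 181.5 = 47.5
Sxy = Σxy − (Σx)(Σy)/n = 1345.99 − 1742.18 = -396.19
b = Sxy/Sxx = -396.19/47.5 = -8.340842
a = ȳ − b·x̄ = 52.793333 − (-8.340842)·5.5 = 98.667965
ŷ(1) = a + b·1 = 98.667965 + (-8.340842)·1 = 90.327123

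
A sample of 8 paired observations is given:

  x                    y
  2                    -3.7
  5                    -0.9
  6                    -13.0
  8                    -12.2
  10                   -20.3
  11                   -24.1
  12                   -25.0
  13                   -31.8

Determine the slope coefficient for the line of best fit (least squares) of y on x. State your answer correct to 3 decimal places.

-2.669

n = 8, Σx = 67, Σy = -131, Σxy = -1369, Σx² = 663
Sxx = Σx² − (Σx)²/n = 663 − 561.125 = 101.875
Sxy = Σxy − (Σx)(Σy)/n = -1369 − (-1097.125) = -271.875
b = Sxy/Sxx = -271.875/101.875 = -2.668712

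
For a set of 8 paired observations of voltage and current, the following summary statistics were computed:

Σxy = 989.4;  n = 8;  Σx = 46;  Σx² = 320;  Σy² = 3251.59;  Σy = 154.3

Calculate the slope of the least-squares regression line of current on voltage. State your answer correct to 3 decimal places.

Sxx = Σx² − (Σx)²/n = 320 − 264.5 = 55.5
Sxy = Σxy − (Σx)(Σy)/n = 989.4 − 887.225 = 102.175
b = Sxy/Sxx = 102.175/55.5 = 1.840991

1.841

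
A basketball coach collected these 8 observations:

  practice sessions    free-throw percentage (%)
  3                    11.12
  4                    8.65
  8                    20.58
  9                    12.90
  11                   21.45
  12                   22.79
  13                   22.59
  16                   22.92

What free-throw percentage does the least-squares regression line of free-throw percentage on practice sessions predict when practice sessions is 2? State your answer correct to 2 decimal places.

n = 8, Σx = 76, Σy = 143, Σxy = 1518.52, Σx² = 860
Sxx = Σx² − (Σx)²/n = 860 − 722 = 138
Sxy = Σxy − (Σx)(Σy)/n = 1518.52 − 1358.5 = 160.02
b = Sxy/Sxx = 160.02/138 = 1.159565
a = ȳ − b·x̄ = 17.875 − 1.159565·9.5 = 6.859130
ŷ(2) = a + b·2 = 6.859130 + 1.159565·2 = 9.178261

9.18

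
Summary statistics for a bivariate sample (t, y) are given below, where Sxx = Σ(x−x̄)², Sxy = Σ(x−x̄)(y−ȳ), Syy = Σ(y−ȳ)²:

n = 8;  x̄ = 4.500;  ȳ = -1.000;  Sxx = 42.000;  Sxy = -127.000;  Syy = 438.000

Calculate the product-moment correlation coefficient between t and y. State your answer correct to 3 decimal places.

-0.936

r = Sxy/√(Sxx·Syy) = -127/√(18396) = -127/135.631855 = -0.936358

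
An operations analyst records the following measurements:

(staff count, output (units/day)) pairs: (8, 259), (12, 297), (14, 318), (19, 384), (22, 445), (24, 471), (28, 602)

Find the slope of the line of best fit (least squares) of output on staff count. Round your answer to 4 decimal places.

n = 7, Σx = 127, Σy = 2776, Σxy = 55334, Σx² = 2609
Sxx = Σx² − (Σx)²/n = 2609 − 2304.142857 = 304.857143
Sxy = Σxy − (Σx)(Σy)/n = 55334 − 50364.571429 = 4969.428571
b = Sxy/Sxx = 4969.428571/304.857143 = 16.300843

16.3008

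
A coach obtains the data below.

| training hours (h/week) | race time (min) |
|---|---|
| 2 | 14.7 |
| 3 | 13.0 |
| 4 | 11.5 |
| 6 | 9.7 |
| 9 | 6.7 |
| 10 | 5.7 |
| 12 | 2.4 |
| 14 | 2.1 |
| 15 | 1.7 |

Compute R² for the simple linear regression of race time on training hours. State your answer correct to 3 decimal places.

0.981

n = 9, Σx = 75, Σy = 67.5, Σxy = 373.6, Σx² = 811, Σy² = 701.87
Sxx = Σx² − (Σx)²/n = 811 − 625 = 186
Sxy = Σxy − (Σx)(Σy)/n = 373.6 − 562.5 = -188.9
Syy = Σy² − (Σy)²/n = 701.87 − 506.25 = 195.62
R² = Sxy²/(Sxx·Syy) = (-188.9)²/(186·195.62) = 0.980703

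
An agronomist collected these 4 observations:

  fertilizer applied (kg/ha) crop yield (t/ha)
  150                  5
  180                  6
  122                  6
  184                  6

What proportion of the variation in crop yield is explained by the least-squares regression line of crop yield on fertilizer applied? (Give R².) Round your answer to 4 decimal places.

n = 4, Σx = 636, Σy = 23, Σxy = 3666, Σx² = 103640, Σy² = 133
Sxx = Σx² − (Σx)²/n = 103640 − 101124 = 2516
Sxy = Σxy − (Σx)(Σy)/n = 3666 − 3657 = 9
Syy = Σy² − (Σy)²/n = 133 − 132.25 = 0.75
R² = Sxy²/(Sxx·Syy) = (9)²/(2516·0.75) = 0.042925

0.0429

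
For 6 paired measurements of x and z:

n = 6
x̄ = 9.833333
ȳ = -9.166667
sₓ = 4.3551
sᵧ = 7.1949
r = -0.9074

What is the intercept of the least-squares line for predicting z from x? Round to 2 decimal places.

b = r · sᵧ/sₓ = -0.9074 · 7.1949/4.3551 = -1.499082
a = ȳ − b·x̄ = -9.166667 − (-1.499082)·9.833333 = 5.574306

5.57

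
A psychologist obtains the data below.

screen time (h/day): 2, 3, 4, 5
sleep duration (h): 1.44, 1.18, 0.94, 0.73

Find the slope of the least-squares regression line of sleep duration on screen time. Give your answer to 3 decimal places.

n = 4, Σx = 14, Σy = 4.29, Σxy = 13.83, Σx² = 54
Sxx = Σx² − (Σx)²/n = 54 − 49 = 5
Sxy = Σxy − (Σx)(Σy)/n = 13.83 − 15.015 = -1.185
b = Sxy/Sxx = -1.185/5 = -0.237

-0.237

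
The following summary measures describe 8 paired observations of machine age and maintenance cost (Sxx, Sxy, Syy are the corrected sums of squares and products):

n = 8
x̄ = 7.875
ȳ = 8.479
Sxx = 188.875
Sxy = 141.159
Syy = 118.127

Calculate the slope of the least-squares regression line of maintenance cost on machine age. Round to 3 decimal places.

0.747

b = Sxy/Sxx = 141.159/188.875 = 0.747367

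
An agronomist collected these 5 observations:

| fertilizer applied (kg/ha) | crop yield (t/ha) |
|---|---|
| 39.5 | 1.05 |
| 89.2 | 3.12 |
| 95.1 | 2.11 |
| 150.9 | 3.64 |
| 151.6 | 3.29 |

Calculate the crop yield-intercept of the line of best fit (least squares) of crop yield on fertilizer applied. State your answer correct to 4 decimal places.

n = 5, Σx = 526.3, Σy = 13.21, Σxy = 1568.48, Σx² = 64314.27
Sxx = Σx² − (Σx)²/n = 64314.27 − 55398.338 = 8915.932
Sxy = Σxy − (Σx)(Σy)/n = 1568.48 − 1390.4846 = 177.9954
b = Sxy/Sxx = 177.9954/8915.932 = 0.019964
a = ȳ − b·x̄ = 2.642 − 0.019964·105.26 = 0.540616

0.5406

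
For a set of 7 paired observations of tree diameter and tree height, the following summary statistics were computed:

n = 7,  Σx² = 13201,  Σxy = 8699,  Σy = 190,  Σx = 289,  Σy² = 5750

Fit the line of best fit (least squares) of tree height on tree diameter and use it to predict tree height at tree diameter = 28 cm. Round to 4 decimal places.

Sxx = Σx² − (Σx)²/n = 13201 − 11931.571429 = 1269.428571
Sxy = Σxy − (Σx)(Σy)/n = 8699 − 7844.285714 = 854.714286
b = Sxy/Sxx = 854.714286/1269.428571 = 0.673306
a = ȳ − b·x̄ = 27.142857 − 0.673306·41.285714 = -0.655075
ŷ(28) = a + b·28 = -0.655075 + 0.673306·28 = 18.197502

18.1975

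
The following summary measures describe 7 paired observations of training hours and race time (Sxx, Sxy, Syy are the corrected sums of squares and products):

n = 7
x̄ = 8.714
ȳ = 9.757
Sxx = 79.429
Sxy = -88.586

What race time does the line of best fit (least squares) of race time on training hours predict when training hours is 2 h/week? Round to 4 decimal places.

b = Sxy/Sxx = -88.586/79.429 = -1.115285
a = ȳ − b·x̄ = 9.757 − (-1.115285)·8.714 = 19.475597
ŷ(2) = a + b·2 = 19.475597 + (-1.115285)·2 = 17.245026

17.2450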